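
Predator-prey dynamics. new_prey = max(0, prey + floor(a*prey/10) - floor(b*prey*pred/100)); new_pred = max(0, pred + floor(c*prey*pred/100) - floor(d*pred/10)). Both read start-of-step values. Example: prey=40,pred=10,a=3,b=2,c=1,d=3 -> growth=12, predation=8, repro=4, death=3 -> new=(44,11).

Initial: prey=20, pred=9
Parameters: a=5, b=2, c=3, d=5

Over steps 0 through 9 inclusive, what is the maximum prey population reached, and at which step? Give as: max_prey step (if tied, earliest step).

Answer: 47 4

Derivation:
Step 1: prey: 20+10-3=27; pred: 9+5-4=10
Step 2: prey: 27+13-5=35; pred: 10+8-5=13
Step 3: prey: 35+17-9=43; pred: 13+13-6=20
Step 4: prey: 43+21-17=47; pred: 20+25-10=35
Step 5: prey: 47+23-32=38; pred: 35+49-17=67
Step 6: prey: 38+19-50=7; pred: 67+76-33=110
Step 7: prey: 7+3-15=0; pred: 110+23-55=78
Step 8: prey: 0+0-0=0; pred: 78+0-39=39
Step 9: prey: 0+0-0=0; pred: 39+0-19=20
Max prey = 47 at step 4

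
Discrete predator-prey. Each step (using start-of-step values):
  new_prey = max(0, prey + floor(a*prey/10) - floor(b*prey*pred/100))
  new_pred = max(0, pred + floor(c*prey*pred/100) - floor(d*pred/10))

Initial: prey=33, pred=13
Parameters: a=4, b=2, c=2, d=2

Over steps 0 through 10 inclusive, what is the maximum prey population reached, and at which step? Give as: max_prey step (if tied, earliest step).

Step 1: prey: 33+13-8=38; pred: 13+8-2=19
Step 2: prey: 38+15-14=39; pred: 19+14-3=30
Step 3: prey: 39+15-23=31; pred: 30+23-6=47
Step 4: prey: 31+12-29=14; pred: 47+29-9=67
Step 5: prey: 14+5-18=1; pred: 67+18-13=72
Step 6: prey: 1+0-1=0; pred: 72+1-14=59
Step 7: prey: 0+0-0=0; pred: 59+0-11=48
Step 8: prey: 0+0-0=0; pred: 48+0-9=39
Step 9: prey: 0+0-0=0; pred: 39+0-7=32
Step 10: prey: 0+0-0=0; pred: 32+0-6=26
Max prey = 39 at step 2

Answer: 39 2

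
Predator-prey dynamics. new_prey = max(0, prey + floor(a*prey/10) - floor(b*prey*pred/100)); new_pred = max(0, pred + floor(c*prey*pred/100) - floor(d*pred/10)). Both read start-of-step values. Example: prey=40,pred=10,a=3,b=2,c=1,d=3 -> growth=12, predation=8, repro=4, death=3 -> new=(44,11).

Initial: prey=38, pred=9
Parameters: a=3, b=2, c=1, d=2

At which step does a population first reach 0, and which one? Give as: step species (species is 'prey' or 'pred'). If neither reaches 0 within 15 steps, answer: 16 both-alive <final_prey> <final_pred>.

Step 1: prey: 38+11-6=43; pred: 9+3-1=11
Step 2: prey: 43+12-9=46; pred: 11+4-2=13
Step 3: prey: 46+13-11=48; pred: 13+5-2=16
Step 4: prey: 48+14-15=47; pred: 16+7-3=20
Step 5: prey: 47+14-18=43; pred: 20+9-4=25
Step 6: prey: 43+12-21=34; pred: 25+10-5=30
Step 7: prey: 34+10-20=24; pred: 30+10-6=34
Step 8: prey: 24+7-16=15; pred: 34+8-6=36
Step 9: prey: 15+4-10=9; pred: 36+5-7=34
Step 10: prey: 9+2-6=5; pred: 34+3-6=31
Step 11: prey: 5+1-3=3; pred: 31+1-6=26
Step 12: prey: 3+0-1=2; pred: 26+0-5=21
Step 13: prey: 2+0-0=2; pred: 21+0-4=17
Step 14: prey: 2+0-0=2; pred: 17+0-3=14
Step 15: prey: 2+0-0=2; pred: 14+0-2=12
No extinction within 15 steps

Answer: 16 both-alive 2 12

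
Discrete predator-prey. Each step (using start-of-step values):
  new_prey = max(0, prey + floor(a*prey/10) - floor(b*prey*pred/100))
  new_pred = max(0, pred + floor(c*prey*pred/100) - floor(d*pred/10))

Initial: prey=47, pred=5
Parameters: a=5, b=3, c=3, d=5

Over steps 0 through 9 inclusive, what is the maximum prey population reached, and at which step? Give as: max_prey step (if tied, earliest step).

Step 1: prey: 47+23-7=63; pred: 5+7-2=10
Step 2: prey: 63+31-18=76; pred: 10+18-5=23
Step 3: prey: 76+38-52=62; pred: 23+52-11=64
Step 4: prey: 62+31-119=0; pred: 64+119-32=151
Step 5: prey: 0+0-0=0; pred: 151+0-75=76
Step 6: prey: 0+0-0=0; pred: 76+0-38=38
Step 7: prey: 0+0-0=0; pred: 38+0-19=19
Step 8: prey: 0+0-0=0; pred: 19+0-9=10
Step 9: prey: 0+0-0=0; pred: 10+0-5=5
Max prey = 76 at step 2

Answer: 76 2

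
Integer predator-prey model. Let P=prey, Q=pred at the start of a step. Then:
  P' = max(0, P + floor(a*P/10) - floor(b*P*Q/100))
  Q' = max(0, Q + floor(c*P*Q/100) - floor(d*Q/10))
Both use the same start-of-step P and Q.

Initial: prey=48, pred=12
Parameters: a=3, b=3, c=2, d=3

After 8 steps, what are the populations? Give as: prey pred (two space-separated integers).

Step 1: prey: 48+14-17=45; pred: 12+11-3=20
Step 2: prey: 45+13-27=31; pred: 20+18-6=32
Step 3: prey: 31+9-29=11; pred: 32+19-9=42
Step 4: prey: 11+3-13=1; pred: 42+9-12=39
Step 5: prey: 1+0-1=0; pred: 39+0-11=28
Step 6: prey: 0+0-0=0; pred: 28+0-8=20
Step 7: prey: 0+0-0=0; pred: 20+0-6=14
Step 8: prey: 0+0-0=0; pred: 14+0-4=10

Answer: 0 10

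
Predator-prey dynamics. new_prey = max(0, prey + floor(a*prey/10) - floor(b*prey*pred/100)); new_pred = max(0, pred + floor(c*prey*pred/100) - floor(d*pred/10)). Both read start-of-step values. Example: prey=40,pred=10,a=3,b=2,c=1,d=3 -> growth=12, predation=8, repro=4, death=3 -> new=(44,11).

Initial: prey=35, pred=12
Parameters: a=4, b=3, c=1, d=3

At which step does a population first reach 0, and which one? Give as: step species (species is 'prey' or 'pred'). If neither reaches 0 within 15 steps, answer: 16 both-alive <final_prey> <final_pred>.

Step 1: prey: 35+14-12=37; pred: 12+4-3=13
Step 2: prey: 37+14-14=37; pred: 13+4-3=14
Step 3: prey: 37+14-15=36; pred: 14+5-4=15
Step 4: prey: 36+14-16=34; pred: 15+5-4=16
Step 5: prey: 34+13-16=31; pred: 16+5-4=17
Step 6: prey: 31+12-15=28; pred: 17+5-5=17
Step 7: prey: 28+11-14=25; pred: 17+4-5=16
Step 8: prey: 25+10-12=23; pred: 16+4-4=16
Step 9: prey: 23+9-11=21; pred: 16+3-4=15
Step 10: prey: 21+8-9=20; pred: 15+3-4=14
Step 11: prey: 20+8-8=20; pred: 14+2-4=12
Step 12: prey: 20+8-7=21; pred: 12+2-3=11
Step 13: prey: 21+8-6=23; pred: 11+2-3=10
Step 14: prey: 23+9-6=26; pred: 10+2-3=9
Step 15: prey: 26+10-7=29; pred: 9+2-2=9
No extinction within 15 steps

Answer: 16 both-alive 29 9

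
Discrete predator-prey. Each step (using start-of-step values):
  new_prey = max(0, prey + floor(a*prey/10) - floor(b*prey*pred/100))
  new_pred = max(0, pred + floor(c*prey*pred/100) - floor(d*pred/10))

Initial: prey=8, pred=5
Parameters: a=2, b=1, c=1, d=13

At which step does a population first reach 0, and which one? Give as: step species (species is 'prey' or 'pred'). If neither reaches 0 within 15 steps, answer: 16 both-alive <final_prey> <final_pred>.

Step 1: prey: 8+1-0=9; pred: 5+0-6=0
First extinction: pred at step 1

Answer: 1 pred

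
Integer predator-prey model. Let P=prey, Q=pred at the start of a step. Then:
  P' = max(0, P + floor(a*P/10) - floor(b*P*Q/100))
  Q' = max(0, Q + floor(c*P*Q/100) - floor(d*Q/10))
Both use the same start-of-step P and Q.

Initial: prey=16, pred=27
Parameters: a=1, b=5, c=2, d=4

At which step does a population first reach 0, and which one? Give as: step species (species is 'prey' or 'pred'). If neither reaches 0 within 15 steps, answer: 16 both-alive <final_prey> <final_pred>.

Answer: 1 prey

Derivation:
Step 1: prey: 16+1-21=0; pred: 27+8-10=25
First extinction: prey at step 1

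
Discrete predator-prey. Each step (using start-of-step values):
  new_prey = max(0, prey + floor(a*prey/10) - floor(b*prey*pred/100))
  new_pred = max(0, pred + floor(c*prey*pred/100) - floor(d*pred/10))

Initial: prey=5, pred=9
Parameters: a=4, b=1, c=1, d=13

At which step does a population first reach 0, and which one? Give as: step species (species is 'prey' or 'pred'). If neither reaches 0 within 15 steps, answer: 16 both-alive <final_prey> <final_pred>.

Answer: 1 pred

Derivation:
Step 1: prey: 5+2-0=7; pred: 9+0-11=0
First extinction: pred at step 1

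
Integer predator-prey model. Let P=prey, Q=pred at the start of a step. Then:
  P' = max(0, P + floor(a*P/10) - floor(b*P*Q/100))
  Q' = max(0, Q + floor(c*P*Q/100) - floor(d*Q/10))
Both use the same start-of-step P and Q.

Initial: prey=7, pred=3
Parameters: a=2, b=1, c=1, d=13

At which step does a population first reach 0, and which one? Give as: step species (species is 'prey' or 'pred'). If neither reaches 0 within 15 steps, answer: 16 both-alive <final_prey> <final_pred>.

Answer: 1 pred

Derivation:
Step 1: prey: 7+1-0=8; pred: 3+0-3=0
First extinction: pred at step 1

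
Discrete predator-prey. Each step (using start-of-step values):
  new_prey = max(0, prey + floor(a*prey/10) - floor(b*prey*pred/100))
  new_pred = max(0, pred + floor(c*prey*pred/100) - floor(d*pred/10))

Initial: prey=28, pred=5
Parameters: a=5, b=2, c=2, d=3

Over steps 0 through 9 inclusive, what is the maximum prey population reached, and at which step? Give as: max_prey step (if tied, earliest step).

Step 1: prey: 28+14-2=40; pred: 5+2-1=6
Step 2: prey: 40+20-4=56; pred: 6+4-1=9
Step 3: prey: 56+28-10=74; pred: 9+10-2=17
Step 4: prey: 74+37-25=86; pred: 17+25-5=37
Step 5: prey: 86+43-63=66; pred: 37+63-11=89
Step 6: prey: 66+33-117=0; pred: 89+117-26=180
Step 7: prey: 0+0-0=0; pred: 180+0-54=126
Step 8: prey: 0+0-0=0; pred: 126+0-37=89
Step 9: prey: 0+0-0=0; pred: 89+0-26=63
Max prey = 86 at step 4

Answer: 86 4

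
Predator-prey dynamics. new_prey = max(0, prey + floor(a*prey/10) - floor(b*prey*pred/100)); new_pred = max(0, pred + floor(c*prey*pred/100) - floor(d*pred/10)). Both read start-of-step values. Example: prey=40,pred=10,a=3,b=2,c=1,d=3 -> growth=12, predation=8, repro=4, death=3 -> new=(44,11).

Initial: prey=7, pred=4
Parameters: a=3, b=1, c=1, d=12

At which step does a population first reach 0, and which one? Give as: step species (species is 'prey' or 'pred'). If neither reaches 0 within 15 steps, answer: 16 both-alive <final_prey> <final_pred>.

Step 1: prey: 7+2-0=9; pred: 4+0-4=0
First extinction: pred at step 1

Answer: 1 pred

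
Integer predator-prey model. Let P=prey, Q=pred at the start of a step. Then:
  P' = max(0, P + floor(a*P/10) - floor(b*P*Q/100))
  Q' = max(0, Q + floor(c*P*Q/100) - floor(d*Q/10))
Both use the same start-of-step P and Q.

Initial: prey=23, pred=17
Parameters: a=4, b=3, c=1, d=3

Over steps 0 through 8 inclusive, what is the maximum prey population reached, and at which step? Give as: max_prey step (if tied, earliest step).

Answer: 33 8

Derivation:
Step 1: prey: 23+9-11=21; pred: 17+3-5=15
Step 2: prey: 21+8-9=20; pred: 15+3-4=14
Step 3: prey: 20+8-8=20; pred: 14+2-4=12
Step 4: prey: 20+8-7=21; pred: 12+2-3=11
Step 5: prey: 21+8-6=23; pred: 11+2-3=10
Step 6: prey: 23+9-6=26; pred: 10+2-3=9
Step 7: prey: 26+10-7=29; pred: 9+2-2=9
Step 8: prey: 29+11-7=33; pred: 9+2-2=9
Max prey = 33 at step 8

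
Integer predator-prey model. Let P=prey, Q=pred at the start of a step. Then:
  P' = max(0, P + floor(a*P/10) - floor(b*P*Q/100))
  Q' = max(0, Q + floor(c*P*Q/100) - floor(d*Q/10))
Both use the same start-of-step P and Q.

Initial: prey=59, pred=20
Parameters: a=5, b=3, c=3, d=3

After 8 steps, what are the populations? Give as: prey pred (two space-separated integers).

Answer: 0 15

Derivation:
Step 1: prey: 59+29-35=53; pred: 20+35-6=49
Step 2: prey: 53+26-77=2; pred: 49+77-14=112
Step 3: prey: 2+1-6=0; pred: 112+6-33=85
Step 4: prey: 0+0-0=0; pred: 85+0-25=60
Step 5: prey: 0+0-0=0; pred: 60+0-18=42
Step 6: prey: 0+0-0=0; pred: 42+0-12=30
Step 7: prey: 0+0-0=0; pred: 30+0-9=21
Step 8: prey: 0+0-0=0; pred: 21+0-6=15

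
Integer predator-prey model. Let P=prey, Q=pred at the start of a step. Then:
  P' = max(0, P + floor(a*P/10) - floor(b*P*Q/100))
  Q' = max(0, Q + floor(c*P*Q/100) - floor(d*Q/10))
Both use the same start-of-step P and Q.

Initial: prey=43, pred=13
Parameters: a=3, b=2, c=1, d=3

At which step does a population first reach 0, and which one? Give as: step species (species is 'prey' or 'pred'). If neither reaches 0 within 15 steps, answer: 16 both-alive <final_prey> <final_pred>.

Answer: 16 both-alive 21 7

Derivation:
Step 1: prey: 43+12-11=44; pred: 13+5-3=15
Step 2: prey: 44+13-13=44; pred: 15+6-4=17
Step 3: prey: 44+13-14=43; pred: 17+7-5=19
Step 4: prey: 43+12-16=39; pred: 19+8-5=22
Step 5: prey: 39+11-17=33; pred: 22+8-6=24
Step 6: prey: 33+9-15=27; pred: 24+7-7=24
Step 7: prey: 27+8-12=23; pred: 24+6-7=23
Step 8: prey: 23+6-10=19; pred: 23+5-6=22
Step 9: prey: 19+5-8=16; pred: 22+4-6=20
Step 10: prey: 16+4-6=14; pred: 20+3-6=17
Step 11: prey: 14+4-4=14; pred: 17+2-5=14
Step 12: prey: 14+4-3=15; pred: 14+1-4=11
Step 13: prey: 15+4-3=16; pred: 11+1-3=9
Step 14: prey: 16+4-2=18; pred: 9+1-2=8
Step 15: prey: 18+5-2=21; pred: 8+1-2=7
No extinction within 15 steps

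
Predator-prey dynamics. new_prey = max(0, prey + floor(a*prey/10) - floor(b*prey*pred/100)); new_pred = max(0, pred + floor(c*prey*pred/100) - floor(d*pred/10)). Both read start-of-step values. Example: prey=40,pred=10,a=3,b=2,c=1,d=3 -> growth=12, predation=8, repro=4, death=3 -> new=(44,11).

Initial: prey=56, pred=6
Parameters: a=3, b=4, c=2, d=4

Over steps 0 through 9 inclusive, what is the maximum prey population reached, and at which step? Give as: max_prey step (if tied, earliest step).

Step 1: prey: 56+16-13=59; pred: 6+6-2=10
Step 2: prey: 59+17-23=53; pred: 10+11-4=17
Step 3: prey: 53+15-36=32; pred: 17+18-6=29
Step 4: prey: 32+9-37=4; pred: 29+18-11=36
Step 5: prey: 4+1-5=0; pred: 36+2-14=24
Step 6: prey: 0+0-0=0; pred: 24+0-9=15
Step 7: prey: 0+0-0=0; pred: 15+0-6=9
Step 8: prey: 0+0-0=0; pred: 9+0-3=6
Step 9: prey: 0+0-0=0; pred: 6+0-2=4
Max prey = 59 at step 1

Answer: 59 1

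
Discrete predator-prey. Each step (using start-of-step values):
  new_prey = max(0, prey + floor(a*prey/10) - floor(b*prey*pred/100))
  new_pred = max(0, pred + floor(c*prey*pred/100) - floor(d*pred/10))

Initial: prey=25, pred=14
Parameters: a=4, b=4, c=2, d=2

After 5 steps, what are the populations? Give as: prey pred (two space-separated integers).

Step 1: prey: 25+10-14=21; pred: 14+7-2=19
Step 2: prey: 21+8-15=14; pred: 19+7-3=23
Step 3: prey: 14+5-12=7; pred: 23+6-4=25
Step 4: prey: 7+2-7=2; pred: 25+3-5=23
Step 5: prey: 2+0-1=1; pred: 23+0-4=19

Answer: 1 19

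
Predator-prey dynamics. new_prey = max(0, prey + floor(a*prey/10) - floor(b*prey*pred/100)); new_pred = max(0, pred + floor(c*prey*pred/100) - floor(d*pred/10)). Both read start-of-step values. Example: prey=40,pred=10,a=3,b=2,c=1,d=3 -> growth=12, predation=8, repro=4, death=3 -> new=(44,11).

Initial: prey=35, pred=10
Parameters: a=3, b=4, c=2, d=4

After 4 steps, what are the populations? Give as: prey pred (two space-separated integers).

Step 1: prey: 35+10-14=31; pred: 10+7-4=13
Step 2: prey: 31+9-16=24; pred: 13+8-5=16
Step 3: prey: 24+7-15=16; pred: 16+7-6=17
Step 4: prey: 16+4-10=10; pred: 17+5-6=16

Answer: 10 16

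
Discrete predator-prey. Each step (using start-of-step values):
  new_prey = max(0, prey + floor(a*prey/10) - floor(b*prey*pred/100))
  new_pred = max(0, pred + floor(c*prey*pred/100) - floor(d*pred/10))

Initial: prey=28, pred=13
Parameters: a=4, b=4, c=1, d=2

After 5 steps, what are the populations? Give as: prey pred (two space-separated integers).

Answer: 11 13

Derivation:
Step 1: prey: 28+11-14=25; pred: 13+3-2=14
Step 2: prey: 25+10-14=21; pred: 14+3-2=15
Step 3: prey: 21+8-12=17; pred: 15+3-3=15
Step 4: prey: 17+6-10=13; pred: 15+2-3=14
Step 5: prey: 13+5-7=11; pred: 14+1-2=13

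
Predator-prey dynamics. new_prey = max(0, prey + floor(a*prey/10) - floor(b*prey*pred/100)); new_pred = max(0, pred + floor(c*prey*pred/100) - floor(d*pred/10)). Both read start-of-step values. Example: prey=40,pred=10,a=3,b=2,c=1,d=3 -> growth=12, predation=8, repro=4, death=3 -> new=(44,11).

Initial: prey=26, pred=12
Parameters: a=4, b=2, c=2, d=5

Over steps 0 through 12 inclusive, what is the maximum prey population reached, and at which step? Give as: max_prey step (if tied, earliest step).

Step 1: prey: 26+10-6=30; pred: 12+6-6=12
Step 2: prey: 30+12-7=35; pred: 12+7-6=13
Step 3: prey: 35+14-9=40; pred: 13+9-6=16
Step 4: prey: 40+16-12=44; pred: 16+12-8=20
Step 5: prey: 44+17-17=44; pred: 20+17-10=27
Step 6: prey: 44+17-23=38; pred: 27+23-13=37
Step 7: prey: 38+15-28=25; pred: 37+28-18=47
Step 8: prey: 25+10-23=12; pred: 47+23-23=47
Step 9: prey: 12+4-11=5; pred: 47+11-23=35
Step 10: prey: 5+2-3=4; pred: 35+3-17=21
Step 11: prey: 4+1-1=4; pred: 21+1-10=12
Step 12: prey: 4+1-0=5; pred: 12+0-6=6
Max prey = 44 at step 4

Answer: 44 4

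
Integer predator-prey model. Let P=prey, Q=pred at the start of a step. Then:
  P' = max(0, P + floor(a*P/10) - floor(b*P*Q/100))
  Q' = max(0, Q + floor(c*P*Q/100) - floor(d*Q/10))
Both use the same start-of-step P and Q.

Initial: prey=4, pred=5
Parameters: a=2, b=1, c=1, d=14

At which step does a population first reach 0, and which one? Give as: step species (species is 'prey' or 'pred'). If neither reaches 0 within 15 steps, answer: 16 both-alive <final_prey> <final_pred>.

Answer: 1 pred

Derivation:
Step 1: prey: 4+0-0=4; pred: 5+0-7=0
First extinction: pred at step 1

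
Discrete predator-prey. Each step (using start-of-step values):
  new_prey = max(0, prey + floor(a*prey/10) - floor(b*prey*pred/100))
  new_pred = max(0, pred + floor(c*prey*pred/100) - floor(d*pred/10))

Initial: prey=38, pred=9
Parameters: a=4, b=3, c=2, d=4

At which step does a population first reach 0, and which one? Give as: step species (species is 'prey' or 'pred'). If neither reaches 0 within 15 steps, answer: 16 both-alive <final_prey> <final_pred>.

Answer: 16 both-alive 1 2

Derivation:
Step 1: prey: 38+15-10=43; pred: 9+6-3=12
Step 2: prey: 43+17-15=45; pred: 12+10-4=18
Step 3: prey: 45+18-24=39; pred: 18+16-7=27
Step 4: prey: 39+15-31=23; pred: 27+21-10=38
Step 5: prey: 23+9-26=6; pred: 38+17-15=40
Step 6: prey: 6+2-7=1; pred: 40+4-16=28
Step 7: prey: 1+0-0=1; pred: 28+0-11=17
Step 8: prey: 1+0-0=1; pred: 17+0-6=11
Step 9: prey: 1+0-0=1; pred: 11+0-4=7
Step 10: prey: 1+0-0=1; pred: 7+0-2=5
Step 11: prey: 1+0-0=1; pred: 5+0-2=3
Step 12: prey: 1+0-0=1; pred: 3+0-1=2
Step 13: prey: 1+0-0=1; pred: 2+0-0=2
Steps 14-15: state stable at prey=1, pred=2 (no change)
No extinction within 15 steps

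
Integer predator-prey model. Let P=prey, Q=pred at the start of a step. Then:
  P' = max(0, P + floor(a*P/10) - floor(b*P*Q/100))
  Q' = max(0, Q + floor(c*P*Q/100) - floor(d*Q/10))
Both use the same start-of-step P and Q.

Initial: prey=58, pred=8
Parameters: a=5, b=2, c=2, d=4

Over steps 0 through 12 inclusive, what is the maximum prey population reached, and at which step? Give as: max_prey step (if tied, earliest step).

Answer: 96 2

Derivation:
Step 1: prey: 58+29-9=78; pred: 8+9-3=14
Step 2: prey: 78+39-21=96; pred: 14+21-5=30
Step 3: prey: 96+48-57=87; pred: 30+57-12=75
Step 4: prey: 87+43-130=0; pred: 75+130-30=175
Step 5: prey: 0+0-0=0; pred: 175+0-70=105
Step 6: prey: 0+0-0=0; pred: 105+0-42=63
Step 7: prey: 0+0-0=0; pred: 63+0-25=38
Step 8: prey: 0+0-0=0; pred: 38+0-15=23
Step 9: prey: 0+0-0=0; pred: 23+0-9=14
Step 10: prey: 0+0-0=0; pred: 14+0-5=9
Step 11: prey: 0+0-0=0; pred: 9+0-3=6
Step 12: prey: 0+0-0=0; pred: 6+0-2=4
Max prey = 96 at step 2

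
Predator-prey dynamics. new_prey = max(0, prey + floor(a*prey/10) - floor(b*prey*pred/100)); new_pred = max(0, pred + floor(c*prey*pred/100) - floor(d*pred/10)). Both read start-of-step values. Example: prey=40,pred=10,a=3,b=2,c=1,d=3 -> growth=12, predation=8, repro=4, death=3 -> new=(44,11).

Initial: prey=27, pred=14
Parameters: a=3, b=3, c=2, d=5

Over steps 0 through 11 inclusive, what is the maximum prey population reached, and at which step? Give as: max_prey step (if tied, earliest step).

Answer: 37 11

Derivation:
Step 1: prey: 27+8-11=24; pred: 14+7-7=14
Step 2: prey: 24+7-10=21; pred: 14+6-7=13
Step 3: prey: 21+6-8=19; pred: 13+5-6=12
Step 4: prey: 19+5-6=18; pred: 12+4-6=10
Step 5: prey: 18+5-5=18; pred: 10+3-5=8
Step 6: prey: 18+5-4=19; pred: 8+2-4=6
Step 7: prey: 19+5-3=21; pred: 6+2-3=5
Step 8: prey: 21+6-3=24; pred: 5+2-2=5
Step 9: prey: 24+7-3=28; pred: 5+2-2=5
Step 10: prey: 28+8-4=32; pred: 5+2-2=5
Step 11: prey: 32+9-4=37; pred: 5+3-2=6
Max prey = 37 at step 11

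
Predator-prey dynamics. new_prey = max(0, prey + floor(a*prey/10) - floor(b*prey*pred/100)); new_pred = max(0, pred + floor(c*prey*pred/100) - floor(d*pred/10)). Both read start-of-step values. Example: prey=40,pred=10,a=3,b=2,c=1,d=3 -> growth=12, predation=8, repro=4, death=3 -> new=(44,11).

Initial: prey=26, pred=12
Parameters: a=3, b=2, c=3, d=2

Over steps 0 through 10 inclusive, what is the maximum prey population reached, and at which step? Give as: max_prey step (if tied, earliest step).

Step 1: prey: 26+7-6=27; pred: 12+9-2=19
Step 2: prey: 27+8-10=25; pred: 19+15-3=31
Step 3: prey: 25+7-15=17; pred: 31+23-6=48
Step 4: prey: 17+5-16=6; pred: 48+24-9=63
Step 5: prey: 6+1-7=0; pred: 63+11-12=62
Step 6: prey: 0+0-0=0; pred: 62+0-12=50
Step 7: prey: 0+0-0=0; pred: 50+0-10=40
Step 8: prey: 0+0-0=0; pred: 40+0-8=32
Step 9: prey: 0+0-0=0; pred: 32+0-6=26
Step 10: prey: 0+0-0=0; pred: 26+0-5=21
Max prey = 27 at step 1

Answer: 27 1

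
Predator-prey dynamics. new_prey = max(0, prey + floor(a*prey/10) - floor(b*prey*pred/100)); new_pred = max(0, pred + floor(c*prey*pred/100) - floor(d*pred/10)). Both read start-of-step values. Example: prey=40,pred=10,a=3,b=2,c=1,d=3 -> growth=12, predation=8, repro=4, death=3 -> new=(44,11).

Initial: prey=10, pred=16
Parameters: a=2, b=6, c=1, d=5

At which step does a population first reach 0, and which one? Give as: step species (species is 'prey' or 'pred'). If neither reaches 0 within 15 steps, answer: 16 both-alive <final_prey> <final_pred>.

Answer: 16 both-alive 2 1

Derivation:
Step 1: prey: 10+2-9=3; pred: 16+1-8=9
Step 2: prey: 3+0-1=2; pred: 9+0-4=5
Step 3: prey: 2+0-0=2; pred: 5+0-2=3
Step 4: prey: 2+0-0=2; pred: 3+0-1=2
Step 5: prey: 2+0-0=2; pred: 2+0-1=1
Step 6: prey: 2+0-0=2; pred: 1+0-0=1
Steps 7-15: state stable at prey=2, pred=1 (no change)
No extinction within 15 steps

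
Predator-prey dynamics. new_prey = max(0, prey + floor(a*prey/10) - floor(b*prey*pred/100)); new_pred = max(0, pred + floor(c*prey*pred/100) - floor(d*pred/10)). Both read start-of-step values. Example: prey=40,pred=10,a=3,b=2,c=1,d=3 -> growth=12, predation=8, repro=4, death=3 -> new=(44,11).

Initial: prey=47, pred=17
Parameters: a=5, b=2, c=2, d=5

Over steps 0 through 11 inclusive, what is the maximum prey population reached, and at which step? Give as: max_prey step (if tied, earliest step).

Step 1: prey: 47+23-15=55; pred: 17+15-8=24
Step 2: prey: 55+27-26=56; pred: 24+26-12=38
Step 3: prey: 56+28-42=42; pred: 38+42-19=61
Step 4: prey: 42+21-51=12; pred: 61+51-30=82
Step 5: prey: 12+6-19=0; pred: 82+19-41=60
Step 6: prey: 0+0-0=0; pred: 60+0-30=30
Step 7: prey: 0+0-0=0; pred: 30+0-15=15
Step 8: prey: 0+0-0=0; pred: 15+0-7=8
Step 9: prey: 0+0-0=0; pred: 8+0-4=4
Step 10: prey: 0+0-0=0; pred: 4+0-2=2
Step 11: prey: 0+0-0=0; pred: 2+0-1=1
Max prey = 56 at step 2

Answer: 56 2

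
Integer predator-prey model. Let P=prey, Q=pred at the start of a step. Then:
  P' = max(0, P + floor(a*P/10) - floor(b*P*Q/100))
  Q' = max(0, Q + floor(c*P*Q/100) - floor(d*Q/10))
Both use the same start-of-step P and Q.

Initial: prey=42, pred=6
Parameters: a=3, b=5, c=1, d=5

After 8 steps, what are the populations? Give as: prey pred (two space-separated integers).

Answer: 58 5

Derivation:
Step 1: prey: 42+12-12=42; pred: 6+2-3=5
Step 2: prey: 42+12-10=44; pred: 5+2-2=5
Step 3: prey: 44+13-11=46; pred: 5+2-2=5
Step 4: prey: 46+13-11=48; pred: 5+2-2=5
Step 5: prey: 48+14-12=50; pred: 5+2-2=5
Step 6: prey: 50+15-12=53; pred: 5+2-2=5
Step 7: prey: 53+15-13=55; pred: 5+2-2=5
Step 8: prey: 55+16-13=58; pred: 5+2-2=5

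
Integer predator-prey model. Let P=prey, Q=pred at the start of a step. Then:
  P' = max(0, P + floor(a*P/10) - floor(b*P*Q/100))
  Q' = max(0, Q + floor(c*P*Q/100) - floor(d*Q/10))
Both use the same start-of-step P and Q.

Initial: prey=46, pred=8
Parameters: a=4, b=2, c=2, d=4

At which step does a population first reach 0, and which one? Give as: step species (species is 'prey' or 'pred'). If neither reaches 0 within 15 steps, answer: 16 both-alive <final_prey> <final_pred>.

Answer: 5 prey

Derivation:
Step 1: prey: 46+18-7=57; pred: 8+7-3=12
Step 2: prey: 57+22-13=66; pred: 12+13-4=21
Step 3: prey: 66+26-27=65; pred: 21+27-8=40
Step 4: prey: 65+26-52=39; pred: 40+52-16=76
Step 5: prey: 39+15-59=0; pred: 76+59-30=105
First extinction: prey at step 5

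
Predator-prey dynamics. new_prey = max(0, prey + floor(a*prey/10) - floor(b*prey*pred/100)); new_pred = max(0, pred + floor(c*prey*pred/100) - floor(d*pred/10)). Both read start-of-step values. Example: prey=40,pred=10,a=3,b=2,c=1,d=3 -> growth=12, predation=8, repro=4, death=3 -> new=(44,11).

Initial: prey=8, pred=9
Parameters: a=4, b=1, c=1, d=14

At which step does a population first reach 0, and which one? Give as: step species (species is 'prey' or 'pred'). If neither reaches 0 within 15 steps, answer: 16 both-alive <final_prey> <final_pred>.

Step 1: prey: 8+3-0=11; pred: 9+0-12=0
First extinction: pred at step 1

Answer: 1 pred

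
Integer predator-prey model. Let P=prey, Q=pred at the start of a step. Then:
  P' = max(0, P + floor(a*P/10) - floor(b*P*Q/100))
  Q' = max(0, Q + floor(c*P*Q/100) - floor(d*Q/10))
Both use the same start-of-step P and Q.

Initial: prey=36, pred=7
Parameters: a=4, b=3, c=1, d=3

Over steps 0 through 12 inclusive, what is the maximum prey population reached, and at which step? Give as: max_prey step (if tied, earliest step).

Step 1: prey: 36+14-7=43; pred: 7+2-2=7
Step 2: prey: 43+17-9=51; pred: 7+3-2=8
Step 3: prey: 51+20-12=59; pred: 8+4-2=10
Step 4: prey: 59+23-17=65; pred: 10+5-3=12
Step 5: prey: 65+26-23=68; pred: 12+7-3=16
Step 6: prey: 68+27-32=63; pred: 16+10-4=22
Step 7: prey: 63+25-41=47; pred: 22+13-6=29
Step 8: prey: 47+18-40=25; pred: 29+13-8=34
Step 9: prey: 25+10-25=10; pred: 34+8-10=32
Step 10: prey: 10+4-9=5; pred: 32+3-9=26
Step 11: prey: 5+2-3=4; pred: 26+1-7=20
Step 12: prey: 4+1-2=3; pred: 20+0-6=14
Max prey = 68 at step 5

Answer: 68 5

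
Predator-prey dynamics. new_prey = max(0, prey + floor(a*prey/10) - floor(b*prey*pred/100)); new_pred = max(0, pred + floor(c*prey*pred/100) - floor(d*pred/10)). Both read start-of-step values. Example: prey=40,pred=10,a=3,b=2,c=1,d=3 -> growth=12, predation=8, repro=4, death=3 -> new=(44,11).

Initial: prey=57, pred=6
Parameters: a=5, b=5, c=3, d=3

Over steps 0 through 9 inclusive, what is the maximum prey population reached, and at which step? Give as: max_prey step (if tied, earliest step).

Step 1: prey: 57+28-17=68; pred: 6+10-1=15
Step 2: prey: 68+34-51=51; pred: 15+30-4=41
Step 3: prey: 51+25-104=0; pred: 41+62-12=91
Step 4: prey: 0+0-0=0; pred: 91+0-27=64
Step 5: prey: 0+0-0=0; pred: 64+0-19=45
Step 6: prey: 0+0-0=0; pred: 45+0-13=32
Step 7: prey: 0+0-0=0; pred: 32+0-9=23
Step 8: prey: 0+0-0=0; pred: 23+0-6=17
Step 9: prey: 0+0-0=0; pred: 17+0-5=12
Max prey = 68 at step 1

Answer: 68 1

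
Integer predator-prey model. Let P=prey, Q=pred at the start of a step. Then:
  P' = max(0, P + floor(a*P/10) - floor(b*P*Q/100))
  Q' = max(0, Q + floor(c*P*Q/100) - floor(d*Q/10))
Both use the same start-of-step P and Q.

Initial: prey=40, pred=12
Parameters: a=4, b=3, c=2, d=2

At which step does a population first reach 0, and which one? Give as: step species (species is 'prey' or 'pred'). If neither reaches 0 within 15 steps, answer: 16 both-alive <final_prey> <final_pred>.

Step 1: prey: 40+16-14=42; pred: 12+9-2=19
Step 2: prey: 42+16-23=35; pred: 19+15-3=31
Step 3: prey: 35+14-32=17; pred: 31+21-6=46
Step 4: prey: 17+6-23=0; pred: 46+15-9=52
First extinction: prey at step 4

Answer: 4 prey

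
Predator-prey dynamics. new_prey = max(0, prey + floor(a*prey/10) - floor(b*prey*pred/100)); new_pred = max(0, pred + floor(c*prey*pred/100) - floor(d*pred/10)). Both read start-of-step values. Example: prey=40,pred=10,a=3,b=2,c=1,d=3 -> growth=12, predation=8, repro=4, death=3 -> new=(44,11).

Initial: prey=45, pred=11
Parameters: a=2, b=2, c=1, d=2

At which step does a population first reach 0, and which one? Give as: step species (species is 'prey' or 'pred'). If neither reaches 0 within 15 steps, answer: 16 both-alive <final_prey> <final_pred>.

Answer: 16 both-alive 6 7

Derivation:
Step 1: prey: 45+9-9=45; pred: 11+4-2=13
Step 2: prey: 45+9-11=43; pred: 13+5-2=16
Step 3: prey: 43+8-13=38; pred: 16+6-3=19
Step 4: prey: 38+7-14=31; pred: 19+7-3=23
Step 5: prey: 31+6-14=23; pred: 23+7-4=26
Step 6: prey: 23+4-11=16; pred: 26+5-5=26
Step 7: prey: 16+3-8=11; pred: 26+4-5=25
Step 8: prey: 11+2-5=8; pred: 25+2-5=22
Step 9: prey: 8+1-3=6; pred: 22+1-4=19
Step 10: prey: 6+1-2=5; pred: 19+1-3=17
Step 11: prey: 5+1-1=5; pred: 17+0-3=14
Step 12: prey: 5+1-1=5; pred: 14+0-2=12
Step 13: prey: 5+1-1=5; pred: 12+0-2=10
Step 14: prey: 5+1-1=5; pred: 10+0-2=8
Step 15: prey: 5+1-0=6; pred: 8+0-1=7
No extinction within 15 steps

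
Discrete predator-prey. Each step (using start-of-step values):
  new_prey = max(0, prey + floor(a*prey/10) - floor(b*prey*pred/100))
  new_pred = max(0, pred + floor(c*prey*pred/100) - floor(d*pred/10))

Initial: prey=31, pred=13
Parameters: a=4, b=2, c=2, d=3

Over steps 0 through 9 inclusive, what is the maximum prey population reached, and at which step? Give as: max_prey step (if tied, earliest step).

Answer: 37 2

Derivation:
Step 1: prey: 31+12-8=35; pred: 13+8-3=18
Step 2: prey: 35+14-12=37; pred: 18+12-5=25
Step 3: prey: 37+14-18=33; pred: 25+18-7=36
Step 4: prey: 33+13-23=23; pred: 36+23-10=49
Step 5: prey: 23+9-22=10; pred: 49+22-14=57
Step 6: prey: 10+4-11=3; pred: 57+11-17=51
Step 7: prey: 3+1-3=1; pred: 51+3-15=39
Step 8: prey: 1+0-0=1; pred: 39+0-11=28
Step 9: prey: 1+0-0=1; pred: 28+0-8=20
Max prey = 37 at step 2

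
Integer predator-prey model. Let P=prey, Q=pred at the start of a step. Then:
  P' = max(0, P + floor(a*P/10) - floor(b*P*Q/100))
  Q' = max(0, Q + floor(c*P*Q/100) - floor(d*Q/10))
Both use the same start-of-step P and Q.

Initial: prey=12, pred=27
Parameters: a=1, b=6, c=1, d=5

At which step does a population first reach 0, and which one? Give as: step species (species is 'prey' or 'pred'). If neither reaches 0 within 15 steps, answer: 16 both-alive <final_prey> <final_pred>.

Step 1: prey: 12+1-19=0; pred: 27+3-13=17
First extinction: prey at step 1

Answer: 1 prey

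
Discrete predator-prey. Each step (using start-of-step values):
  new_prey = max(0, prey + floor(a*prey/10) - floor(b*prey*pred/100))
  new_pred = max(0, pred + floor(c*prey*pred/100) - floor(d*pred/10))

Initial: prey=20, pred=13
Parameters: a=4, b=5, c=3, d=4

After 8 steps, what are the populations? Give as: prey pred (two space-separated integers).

Step 1: prey: 20+8-13=15; pred: 13+7-5=15
Step 2: prey: 15+6-11=10; pred: 15+6-6=15
Step 3: prey: 10+4-7=7; pred: 15+4-6=13
Step 4: prey: 7+2-4=5; pred: 13+2-5=10
Step 5: prey: 5+2-2=5; pred: 10+1-4=7
Step 6: prey: 5+2-1=6; pred: 7+1-2=6
Step 7: prey: 6+2-1=7; pred: 6+1-2=5
Step 8: prey: 7+2-1=8; pred: 5+1-2=4

Answer: 8 4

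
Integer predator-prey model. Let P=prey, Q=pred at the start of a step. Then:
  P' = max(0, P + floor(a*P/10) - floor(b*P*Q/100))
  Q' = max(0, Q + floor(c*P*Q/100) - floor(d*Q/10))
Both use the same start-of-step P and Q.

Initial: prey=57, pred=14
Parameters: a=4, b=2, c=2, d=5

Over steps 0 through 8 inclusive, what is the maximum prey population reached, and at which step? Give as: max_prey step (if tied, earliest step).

Step 1: prey: 57+22-15=64; pred: 14+15-7=22
Step 2: prey: 64+25-28=61; pred: 22+28-11=39
Step 3: prey: 61+24-47=38; pred: 39+47-19=67
Step 4: prey: 38+15-50=3; pred: 67+50-33=84
Step 5: prey: 3+1-5=0; pred: 84+5-42=47
Step 6: prey: 0+0-0=0; pred: 47+0-23=24
Step 7: prey: 0+0-0=0; pred: 24+0-12=12
Step 8: prey: 0+0-0=0; pred: 12+0-6=6
Max prey = 64 at step 1

Answer: 64 1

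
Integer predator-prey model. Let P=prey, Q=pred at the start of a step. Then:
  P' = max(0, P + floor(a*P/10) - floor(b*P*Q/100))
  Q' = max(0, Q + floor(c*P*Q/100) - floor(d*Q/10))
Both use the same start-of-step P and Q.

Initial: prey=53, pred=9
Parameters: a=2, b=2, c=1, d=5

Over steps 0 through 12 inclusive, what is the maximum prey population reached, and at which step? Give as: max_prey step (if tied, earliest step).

Step 1: prey: 53+10-9=54; pred: 9+4-4=9
Step 2: prey: 54+10-9=55; pred: 9+4-4=9
Step 3: prey: 55+11-9=57; pred: 9+4-4=9
Step 4: prey: 57+11-10=58; pred: 9+5-4=10
Step 5: prey: 58+11-11=58; pred: 10+5-5=10
Step 6: prey: 58+11-11=58; pred: 10+5-5=10
Step 7: prey: 58+11-11=58; pred: 10+5-5=10
Step 8: prey: 58+11-11=58; pred: 10+5-5=10
Step 9: prey: 58+11-11=58; pred: 10+5-5=10
Step 10: prey: 58+11-11=58; pred: 10+5-5=10
Step 11: prey: 58+11-11=58; pred: 10+5-5=10
Step 12: prey: 58+11-11=58; pred: 10+5-5=10
Max prey = 58 at step 4

Answer: 58 4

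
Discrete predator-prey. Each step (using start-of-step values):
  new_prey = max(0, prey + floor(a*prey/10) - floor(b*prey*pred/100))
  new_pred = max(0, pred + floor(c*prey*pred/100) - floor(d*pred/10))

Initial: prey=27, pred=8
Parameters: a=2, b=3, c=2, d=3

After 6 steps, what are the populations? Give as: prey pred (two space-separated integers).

Step 1: prey: 27+5-6=26; pred: 8+4-2=10
Step 2: prey: 26+5-7=24; pred: 10+5-3=12
Step 3: prey: 24+4-8=20; pred: 12+5-3=14
Step 4: prey: 20+4-8=16; pred: 14+5-4=15
Step 5: prey: 16+3-7=12; pred: 15+4-4=15
Step 6: prey: 12+2-5=9; pred: 15+3-4=14

Answer: 9 14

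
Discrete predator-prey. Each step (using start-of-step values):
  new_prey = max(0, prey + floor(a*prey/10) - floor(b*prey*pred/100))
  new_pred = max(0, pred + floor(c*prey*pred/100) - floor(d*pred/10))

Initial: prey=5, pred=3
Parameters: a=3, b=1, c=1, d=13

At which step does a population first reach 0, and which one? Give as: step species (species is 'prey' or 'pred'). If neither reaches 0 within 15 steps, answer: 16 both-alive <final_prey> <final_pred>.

Answer: 1 pred

Derivation:
Step 1: prey: 5+1-0=6; pred: 3+0-3=0
First extinction: pred at step 1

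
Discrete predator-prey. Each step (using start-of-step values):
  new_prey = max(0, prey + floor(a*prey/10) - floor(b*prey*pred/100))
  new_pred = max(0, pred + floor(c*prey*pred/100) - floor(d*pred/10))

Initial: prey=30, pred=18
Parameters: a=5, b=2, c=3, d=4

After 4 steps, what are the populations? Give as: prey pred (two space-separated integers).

Step 1: prey: 30+15-10=35; pred: 18+16-7=27
Step 2: prey: 35+17-18=34; pred: 27+28-10=45
Step 3: prey: 34+17-30=21; pred: 45+45-18=72
Step 4: prey: 21+10-30=1; pred: 72+45-28=89

Answer: 1 89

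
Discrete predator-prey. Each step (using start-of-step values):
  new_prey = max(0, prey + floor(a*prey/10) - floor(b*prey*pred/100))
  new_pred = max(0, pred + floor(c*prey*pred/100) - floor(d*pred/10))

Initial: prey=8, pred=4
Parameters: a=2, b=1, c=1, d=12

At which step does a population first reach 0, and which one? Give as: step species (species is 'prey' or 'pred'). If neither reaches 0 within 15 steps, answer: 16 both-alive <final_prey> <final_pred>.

Answer: 1 pred

Derivation:
Step 1: prey: 8+1-0=9; pred: 4+0-4=0
First extinction: pred at step 1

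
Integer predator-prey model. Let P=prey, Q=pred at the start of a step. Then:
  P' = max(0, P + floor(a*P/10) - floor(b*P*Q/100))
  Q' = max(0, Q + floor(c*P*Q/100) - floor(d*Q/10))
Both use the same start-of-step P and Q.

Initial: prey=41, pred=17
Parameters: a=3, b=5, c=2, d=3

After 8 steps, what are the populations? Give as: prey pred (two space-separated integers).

Step 1: prey: 41+12-34=19; pred: 17+13-5=25
Step 2: prey: 19+5-23=1; pred: 25+9-7=27
Step 3: prey: 1+0-1=0; pred: 27+0-8=19
Step 4: prey: 0+0-0=0; pred: 19+0-5=14
Step 5: prey: 0+0-0=0; pred: 14+0-4=10
Step 6: prey: 0+0-0=0; pred: 10+0-3=7
Step 7: prey: 0+0-0=0; pred: 7+0-2=5
Step 8: prey: 0+0-0=0; pred: 5+0-1=4

Answer: 0 4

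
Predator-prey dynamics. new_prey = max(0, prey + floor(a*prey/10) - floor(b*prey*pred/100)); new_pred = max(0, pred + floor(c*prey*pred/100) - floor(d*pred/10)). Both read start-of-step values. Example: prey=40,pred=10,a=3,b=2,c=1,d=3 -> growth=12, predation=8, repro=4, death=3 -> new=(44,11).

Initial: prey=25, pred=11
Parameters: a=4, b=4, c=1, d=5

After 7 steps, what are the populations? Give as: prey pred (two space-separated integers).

Answer: 82 3

Derivation:
Step 1: prey: 25+10-11=24; pred: 11+2-5=8
Step 2: prey: 24+9-7=26; pred: 8+1-4=5
Step 3: prey: 26+10-5=31; pred: 5+1-2=4
Step 4: prey: 31+12-4=39; pred: 4+1-2=3
Step 5: prey: 39+15-4=50; pred: 3+1-1=3
Step 6: prey: 50+20-6=64; pred: 3+1-1=3
Step 7: prey: 64+25-7=82; pred: 3+1-1=3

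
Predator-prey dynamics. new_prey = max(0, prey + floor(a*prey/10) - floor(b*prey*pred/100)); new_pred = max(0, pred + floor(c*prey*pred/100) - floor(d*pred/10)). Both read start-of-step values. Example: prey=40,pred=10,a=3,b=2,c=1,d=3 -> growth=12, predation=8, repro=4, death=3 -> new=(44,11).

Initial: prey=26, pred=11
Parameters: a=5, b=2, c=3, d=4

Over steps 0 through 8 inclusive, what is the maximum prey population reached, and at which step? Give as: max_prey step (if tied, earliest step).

Answer: 42 3

Derivation:
Step 1: prey: 26+13-5=34; pred: 11+8-4=15
Step 2: prey: 34+17-10=41; pred: 15+15-6=24
Step 3: prey: 41+20-19=42; pred: 24+29-9=44
Step 4: prey: 42+21-36=27; pred: 44+55-17=82
Step 5: prey: 27+13-44=0; pred: 82+66-32=116
Step 6: prey: 0+0-0=0; pred: 116+0-46=70
Step 7: prey: 0+0-0=0; pred: 70+0-28=42
Step 8: prey: 0+0-0=0; pred: 42+0-16=26
Max prey = 42 at step 3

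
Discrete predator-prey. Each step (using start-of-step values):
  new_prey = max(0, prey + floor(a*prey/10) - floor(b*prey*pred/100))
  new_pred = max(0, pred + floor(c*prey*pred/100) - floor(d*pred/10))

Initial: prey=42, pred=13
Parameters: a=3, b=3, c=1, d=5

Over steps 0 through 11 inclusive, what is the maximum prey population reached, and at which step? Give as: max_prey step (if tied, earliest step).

Step 1: prey: 42+12-16=38; pred: 13+5-6=12
Step 2: prey: 38+11-13=36; pred: 12+4-6=10
Step 3: prey: 36+10-10=36; pred: 10+3-5=8
Step 4: prey: 36+10-8=38; pred: 8+2-4=6
Step 5: prey: 38+11-6=43; pred: 6+2-3=5
Step 6: prey: 43+12-6=49; pred: 5+2-2=5
Step 7: prey: 49+14-7=56; pred: 5+2-2=5
Step 8: prey: 56+16-8=64; pred: 5+2-2=5
Step 9: prey: 64+19-9=74; pred: 5+3-2=6
Step 10: prey: 74+22-13=83; pred: 6+4-3=7
Step 11: prey: 83+24-17=90; pred: 7+5-3=9
Max prey = 90 at step 11

Answer: 90 11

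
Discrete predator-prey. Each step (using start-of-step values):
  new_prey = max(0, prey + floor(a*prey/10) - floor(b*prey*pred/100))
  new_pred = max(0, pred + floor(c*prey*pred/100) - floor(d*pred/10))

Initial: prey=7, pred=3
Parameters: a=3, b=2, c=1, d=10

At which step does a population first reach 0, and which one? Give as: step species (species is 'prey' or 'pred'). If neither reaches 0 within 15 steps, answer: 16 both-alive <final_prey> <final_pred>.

Step 1: prey: 7+2-0=9; pred: 3+0-3=0
First extinction: pred at step 1

Answer: 1 pred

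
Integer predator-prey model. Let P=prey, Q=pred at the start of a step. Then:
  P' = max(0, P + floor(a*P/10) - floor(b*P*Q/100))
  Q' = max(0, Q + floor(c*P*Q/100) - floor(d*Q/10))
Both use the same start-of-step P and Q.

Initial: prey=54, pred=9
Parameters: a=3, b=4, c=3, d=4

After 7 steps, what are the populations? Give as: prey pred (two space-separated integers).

Step 1: prey: 54+16-19=51; pred: 9+14-3=20
Step 2: prey: 51+15-40=26; pred: 20+30-8=42
Step 3: prey: 26+7-43=0; pred: 42+32-16=58
Step 4: prey: 0+0-0=0; pred: 58+0-23=35
Step 5: prey: 0+0-0=0; pred: 35+0-14=21
Step 6: prey: 0+0-0=0; pred: 21+0-8=13
Step 7: prey: 0+0-0=0; pred: 13+0-5=8

Answer: 0 8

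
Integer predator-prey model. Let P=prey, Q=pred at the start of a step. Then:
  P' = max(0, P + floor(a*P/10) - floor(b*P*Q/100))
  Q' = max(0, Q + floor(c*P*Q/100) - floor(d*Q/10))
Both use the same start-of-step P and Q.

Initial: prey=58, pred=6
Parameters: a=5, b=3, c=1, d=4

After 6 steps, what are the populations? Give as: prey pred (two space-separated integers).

Answer: 6 72

Derivation:
Step 1: prey: 58+29-10=77; pred: 6+3-2=7
Step 2: prey: 77+38-16=99; pred: 7+5-2=10
Step 3: prey: 99+49-29=119; pred: 10+9-4=15
Step 4: prey: 119+59-53=125; pred: 15+17-6=26
Step 5: prey: 125+62-97=90; pred: 26+32-10=48
Step 6: prey: 90+45-129=6; pred: 48+43-19=72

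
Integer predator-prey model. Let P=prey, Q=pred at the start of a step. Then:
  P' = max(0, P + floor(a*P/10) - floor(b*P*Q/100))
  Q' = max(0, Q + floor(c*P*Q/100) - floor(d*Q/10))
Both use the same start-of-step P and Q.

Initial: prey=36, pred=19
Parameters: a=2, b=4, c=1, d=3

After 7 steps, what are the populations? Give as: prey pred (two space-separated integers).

Answer: 2 4

Derivation:
Step 1: prey: 36+7-27=16; pred: 19+6-5=20
Step 2: prey: 16+3-12=7; pred: 20+3-6=17
Step 3: prey: 7+1-4=4; pred: 17+1-5=13
Step 4: prey: 4+0-2=2; pred: 13+0-3=10
Step 5: prey: 2+0-0=2; pred: 10+0-3=7
Step 6: prey: 2+0-0=2; pred: 7+0-2=5
Step 7: prey: 2+0-0=2; pred: 5+0-1=4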